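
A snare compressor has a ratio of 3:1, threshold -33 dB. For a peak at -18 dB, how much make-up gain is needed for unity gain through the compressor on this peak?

10 dB

The peak compresses to -33 + 15/3 = -28 dB.
To reach -18 dB requires -18 − (-28) = 10 dB of make-up.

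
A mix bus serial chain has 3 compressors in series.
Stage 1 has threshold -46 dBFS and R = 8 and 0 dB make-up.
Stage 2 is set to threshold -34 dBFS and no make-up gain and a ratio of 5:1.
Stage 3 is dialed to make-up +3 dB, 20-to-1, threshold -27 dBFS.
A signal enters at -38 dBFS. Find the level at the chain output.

Stage 1: -38 dBFS is 8 dB over -46 dBFS; at 8:1 that becomes 1 dB over, giving -45 dBFS.
Stage 2: -45 dBFS ≤ -34 dBFS, so stage 2 doesn't engage; output -45 dBFS.
Stage 3: below threshold (-45 ≤ -27); passes unchanged; make-up brings it to -42 dBFS.

-42 dBFS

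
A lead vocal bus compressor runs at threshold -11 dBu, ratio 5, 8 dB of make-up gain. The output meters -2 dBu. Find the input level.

-6 dBu

Remove make-up: -2 − 8 = -10 dBu.
Post-compression overshoot = -10 − (-11) = 1 dB.
Input overshoot = R × output overshoot = 5 dB → input = -11 + 5 = -6 dBu.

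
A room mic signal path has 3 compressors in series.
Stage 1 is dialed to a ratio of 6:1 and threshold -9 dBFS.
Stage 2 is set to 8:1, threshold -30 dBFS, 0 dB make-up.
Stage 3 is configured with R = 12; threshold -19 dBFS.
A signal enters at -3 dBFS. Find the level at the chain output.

Stage 1: overshoot 6 dB → 6/6 = 1 dB → -8 dBFS.
Stage 2: 22 dB above -30 dBFS, reduced 8:1 to 2.75 dB above → -27.25 dBFS.
Stage 3: -27.25 dBFS is at or below the -19 dBFS threshold — no compression; output -27.25 dBFS.

-27.25 dBFS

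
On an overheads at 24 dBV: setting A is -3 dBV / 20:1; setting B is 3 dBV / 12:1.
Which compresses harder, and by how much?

A: 27 dB over, compressed to 1.35 dB over, so 25.65 dB of GR.
B: 21 dB over, compressed to 1.75 dB over, so 19.25 dB of GR.
A applies 6.4 dB more gain reduction.

A, by 6.4 dB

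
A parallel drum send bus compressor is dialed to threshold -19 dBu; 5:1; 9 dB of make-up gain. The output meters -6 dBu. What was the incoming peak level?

1 dBu

Remove make-up: -6 − 9 = -15 dBu.
Post-compression overshoot = -15 − (-19) = 4 dB.
Undo the ratio: input overshoot = 4 × 5 = 20 dB, giving input = 1 dBu.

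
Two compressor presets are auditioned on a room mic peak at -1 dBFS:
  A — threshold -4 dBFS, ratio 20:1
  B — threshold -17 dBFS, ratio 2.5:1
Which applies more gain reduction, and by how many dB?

B, by 6.75 dB

A: GR = 3 − 3/20 = 2.85 dB.
B: GR = 16 − 16/2.5 = 9.6 dB.
B reduces 6.75 dB more.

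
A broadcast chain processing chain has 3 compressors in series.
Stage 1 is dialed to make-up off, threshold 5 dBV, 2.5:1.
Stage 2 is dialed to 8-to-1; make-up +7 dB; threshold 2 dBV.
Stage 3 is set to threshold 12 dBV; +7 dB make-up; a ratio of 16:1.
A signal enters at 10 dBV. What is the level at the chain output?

Stage 1: 5 dB above 5 dBV, reduced 2.5:1 to 2 dB above → 7 dBV.
Stage 2: 7 dBV is 5 dB over 2 dBV; at 8:1 that becomes 0.625 dB over, giving 2.625 dBV; +7 dB make-up → 9.625 dBV.
Stage 3: 9.625 dBV ≤ 12 dBV, so stage 3 doesn't engage; make-up brings it to 16.625 dBV.

16.625 dBV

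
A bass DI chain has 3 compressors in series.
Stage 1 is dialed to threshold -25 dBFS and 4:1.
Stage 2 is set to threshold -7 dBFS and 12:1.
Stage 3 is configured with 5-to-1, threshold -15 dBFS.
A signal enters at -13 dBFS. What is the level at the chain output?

Stage 1: 12 dB above -25 dBFS, reduced 4:1 to 3 dB above → -22 dBFS.
Stage 2: -22 dBFS ≤ -7 dBFS, so stage 2 doesn't engage; output -22 dBFS.
Stage 3: -22 dBFS is at or below the -15 dBFS threshold — no compression; output -22 dBFS.

-22 dBFS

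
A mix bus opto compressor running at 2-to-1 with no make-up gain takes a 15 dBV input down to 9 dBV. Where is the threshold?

3 dBV

Gain reduction = 15 − 9 = 6 dB; output overshoot = GR / (R − 1) = 6 / 1 = 6 dB.
Threshold = output − output overshoot = 9 − 6 = 3 dBV.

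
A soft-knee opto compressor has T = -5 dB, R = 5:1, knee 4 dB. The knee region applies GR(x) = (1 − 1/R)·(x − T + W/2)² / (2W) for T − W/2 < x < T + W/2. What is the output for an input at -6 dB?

x − T + W/2 = -6 − (-5) + 2 = 1.
GR = (1 − 1/5) × 1² / 8 = 0.8 × 1 / 8 = 0.1 dB.
Output = -6 − 0.1 = -6.1 dB.

-6.1 dB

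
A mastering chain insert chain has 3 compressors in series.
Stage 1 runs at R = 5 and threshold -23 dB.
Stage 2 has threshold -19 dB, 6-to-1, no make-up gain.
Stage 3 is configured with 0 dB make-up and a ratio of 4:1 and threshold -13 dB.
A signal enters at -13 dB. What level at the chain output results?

Stage 1: -13 dB is 10 dB over -23 dB; at 5:1 that becomes 2 dB over, giving -21 dB.
Stage 2: -21 dB ≤ -19 dB, so stage 2 doesn't engage; output -21 dB.
Stage 3: below threshold (-21 ≤ -13); passes unchanged; output -21 dB.

-21 dB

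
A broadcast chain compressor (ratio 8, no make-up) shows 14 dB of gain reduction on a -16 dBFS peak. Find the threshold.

-32 dBFS

Let T be the threshold. Output overshoot = (input overshoot)/R, so -30 − T = (-16 − T)/8.
8·(-30 − T) = -16 − T → 7·T = -240 − (-16) = -224.
T = -224/7 = -32 dBFS.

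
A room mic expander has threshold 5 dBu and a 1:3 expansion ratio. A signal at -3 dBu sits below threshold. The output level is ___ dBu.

The input is 8 dB below the 5 dBu threshold.
A 1:3 expander multiplies undershoot by 3: 8 × 3 = 24 dB below threshold.
Output = 5 − 24 = -19 dBu.

-19 dBu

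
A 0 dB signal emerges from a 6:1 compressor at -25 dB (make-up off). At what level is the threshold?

Input is 30 dB above T (since output overshoot × R = input overshoot: (-25 − T)·6 = 0 − T gives T = -30 dB).
Check: -30 + (0 − (-30))/6 = -30 + 5 = -25 dB. ✓

-30 dB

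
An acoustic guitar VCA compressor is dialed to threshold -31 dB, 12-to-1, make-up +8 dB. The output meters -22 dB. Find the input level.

-19 dB

Stripping the +8 dB make-up gives -30 dB at the gain stage.
That's 1 dB above the -31 dB threshold.
Undo the ratio: input overshoot = 1 × 12 = 12 dB, giving input = -19 dB.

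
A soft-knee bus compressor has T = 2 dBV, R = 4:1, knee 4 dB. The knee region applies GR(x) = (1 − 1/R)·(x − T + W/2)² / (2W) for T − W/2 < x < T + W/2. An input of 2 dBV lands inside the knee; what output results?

1.625 dBV

x − T + W/2 = 2 − 2 + 2 = 2.
GR = (1 − 1/4) × 2² / 8 = 0.75 × 4 / 8 = 0.375 dB.
Output = 2 − 0.375 = 1.625 dBV.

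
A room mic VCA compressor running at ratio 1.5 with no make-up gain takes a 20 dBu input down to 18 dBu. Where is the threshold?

Let T be the threshold. Output overshoot = (input overshoot)/R, so 18 − T = (20 − T)/1.5.
1.5·(18 − T) = 20 − T → 0.5·T = 27 − 20 = 7.
T = 7/0.5 = 14 dBu.

14 dBu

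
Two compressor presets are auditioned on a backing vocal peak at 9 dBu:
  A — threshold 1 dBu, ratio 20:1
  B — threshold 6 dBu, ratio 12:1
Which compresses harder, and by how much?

A: GR = 8 − 8/20 = 7.6 dB.
B: GR = 3 − 3/12 = 2.75 dB.
Difference: 4.85 dB in favour of A.

A, by 4.85 dB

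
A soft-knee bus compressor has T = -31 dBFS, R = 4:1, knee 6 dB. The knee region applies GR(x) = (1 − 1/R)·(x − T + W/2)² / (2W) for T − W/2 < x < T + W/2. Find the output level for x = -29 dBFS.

-30.5625 dBFS

x − T + W/2 = -29 − (-31) + 3 = 5.
GR = (1 − 1/4) × 5² / 12 = 0.75 × 25 / 12 = 1.5625 dB.
Output = -29 − 1.5625 = -30.5625 dBFS.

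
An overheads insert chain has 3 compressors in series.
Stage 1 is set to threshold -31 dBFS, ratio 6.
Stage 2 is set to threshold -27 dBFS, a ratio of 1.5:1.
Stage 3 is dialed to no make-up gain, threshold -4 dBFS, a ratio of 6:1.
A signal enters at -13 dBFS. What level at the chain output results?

Stage 1: 18 dB above -31 dBFS, reduced 6:1 to 3 dB above → -28 dBFS.
Stage 2: below threshold (-28 ≤ -27); passes unchanged; output -28 dBFS.
Stage 3: below threshold (-28 ≤ -4); passes unchanged; output -28 dBFS.

-28 dBFS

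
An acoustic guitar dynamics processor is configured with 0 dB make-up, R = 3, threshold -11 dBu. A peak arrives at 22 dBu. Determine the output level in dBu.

0 dBu

Overshoot: 22 − (-11) = 33 dB.
At 3:1 the overshoot is divided by 3, leaving 11 dB above threshold.
That puts the output at 0 dBu.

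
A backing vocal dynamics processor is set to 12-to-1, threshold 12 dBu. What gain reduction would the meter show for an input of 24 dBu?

11 dB

Overshoot = 24 − 12 = 12 dB.
After 12:1 compression the overshoot becomes 12/12 = 1 dB.
Gain reduction = 12 − 1 = 11 dB.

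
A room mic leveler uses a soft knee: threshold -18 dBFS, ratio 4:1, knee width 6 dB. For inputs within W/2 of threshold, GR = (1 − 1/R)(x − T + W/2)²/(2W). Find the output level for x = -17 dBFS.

x − T + W/2 = -17 − (-18) + 3 = 4.
GR = (1 − 1/4) × 4² / 12 = 0.75 × 16 / 12 = 1 dB.
Output = -17 − 1 = -18 dBFS.

-18 dBFS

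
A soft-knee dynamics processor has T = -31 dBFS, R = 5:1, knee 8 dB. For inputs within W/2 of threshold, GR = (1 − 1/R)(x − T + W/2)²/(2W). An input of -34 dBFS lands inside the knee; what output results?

x − T + W/2 = -34 − (-31) + 4 = 1.
GR = (1 − 1/5) × 1² / 16 = 0.8 × 1 / 16 = 0.05 dB.
Output = -34 − 0.05 = -34.05 dBFS.

-34.05 dBFS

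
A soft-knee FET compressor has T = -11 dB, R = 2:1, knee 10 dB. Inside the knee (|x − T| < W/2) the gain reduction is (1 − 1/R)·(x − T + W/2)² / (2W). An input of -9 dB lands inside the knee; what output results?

x − T + W/2 = -9 − (-11) + 5 = 7.
GR = (1 − 1/2) × 7² / 20 = 0.5 × 49 / 20 = 1.225 dB.
Output = -9 − 1.225 = -10.225 dB.

-10.225 dB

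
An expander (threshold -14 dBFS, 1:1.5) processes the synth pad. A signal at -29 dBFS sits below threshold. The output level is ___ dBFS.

The input is 15 dB below the -14 dBFS threshold.
A 1:1.5 expander multiplies undershoot by 1.5: 15 × 1.5 = 22.5 dB below threshold.
Output = -14 − 22.5 = -36.5 dBFS.

-36.5 dBFS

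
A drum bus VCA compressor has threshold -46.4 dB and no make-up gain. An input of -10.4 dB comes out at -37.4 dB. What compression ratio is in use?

Input overshoot = -10.4 − (-46.4) = 36 dB; output overshoot = -37.4 − (-46.4) = 9 dB.
Ratio = 36 / 9 = 4.

4:1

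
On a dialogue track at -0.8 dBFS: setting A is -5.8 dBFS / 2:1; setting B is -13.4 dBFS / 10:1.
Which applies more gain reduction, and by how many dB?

A: overshoot 5 dB → output overshoot 2.5 dB → GR 2.5 dB.
B: overshoot 12.6 dB → output overshoot 1.26 dB → GR 11.34 dB.
B reduces 8.84 dB more.

B, by 8.84 dB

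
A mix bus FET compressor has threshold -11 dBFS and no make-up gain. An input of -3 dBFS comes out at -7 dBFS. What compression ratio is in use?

2:1

Input overshoot = -3 − (-11) = 8 dB; output overshoot = -7 − (-11) = 4 dB.
Ratio = 8 / 4 = 2.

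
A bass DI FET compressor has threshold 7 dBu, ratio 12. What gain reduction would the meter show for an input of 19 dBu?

The signal is 12 dB above threshold.
After 12:1 compression the overshoot becomes 12/12 = 1 dB.
GR = overshoot in − overshoot out = 12 − 1 = 11 dB.

11 dB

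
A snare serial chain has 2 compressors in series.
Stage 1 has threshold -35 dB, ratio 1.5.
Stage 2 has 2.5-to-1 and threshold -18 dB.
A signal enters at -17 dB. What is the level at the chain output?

-23 dB

Stage 1: 18 dB above -35 dB, reduced 1.5:1 to 12 dB above → -23 dB.
Stage 2: below threshold (-23 ≤ -18); passes unchanged; output -23 dB.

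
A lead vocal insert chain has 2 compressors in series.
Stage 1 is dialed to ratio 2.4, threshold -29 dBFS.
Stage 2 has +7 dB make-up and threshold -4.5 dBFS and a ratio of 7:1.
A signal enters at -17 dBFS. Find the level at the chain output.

Stage 1: -17 dBFS is 12 dB over -29 dBFS; at 2.4:1 that becomes 5 dB over, giving -24 dBFS.
Stage 2: below threshold (-24 ≤ -4.5); passes unchanged; make-up brings it to -17 dBFS.

-17 dBFS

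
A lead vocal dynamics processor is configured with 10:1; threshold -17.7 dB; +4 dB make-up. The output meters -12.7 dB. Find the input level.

-7.7 dB

Remove make-up: -12.7 − 4 = -16.7 dB.
That's 1 dB above the -17.7 dB threshold.
Before 10:1 compression the overshoot was 1 × 10 = 10 dB, so input = -17.7 + 10 = -7.7 dB.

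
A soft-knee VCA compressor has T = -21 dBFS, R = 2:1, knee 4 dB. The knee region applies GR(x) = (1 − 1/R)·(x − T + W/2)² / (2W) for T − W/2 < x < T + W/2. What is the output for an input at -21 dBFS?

x − T + W/2 = -21 − (-21) + 2 = 2.
GR = (1 − 1/2) × 2² / 8 = 0.5 × 4 / 8 = 0.25 dB.
Output = -21 − 0.25 = -21.25 dBFS.

-21.25 dBFS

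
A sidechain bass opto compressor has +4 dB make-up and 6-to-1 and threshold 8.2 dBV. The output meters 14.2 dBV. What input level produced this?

20.2 dBV

Before make-up, the level was 14.2 − 4 = 10.2 dBV.
Post-compression overshoot = 10.2 − 8.2 = 2 dB.
Undo the ratio: input overshoot = 2 × 6 = 12 dB, giving input = 20.2 dBV.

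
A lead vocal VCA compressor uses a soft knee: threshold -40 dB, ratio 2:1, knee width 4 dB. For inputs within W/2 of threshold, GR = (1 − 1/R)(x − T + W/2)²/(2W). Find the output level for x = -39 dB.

x − T + W/2 = -39 − (-40) + 2 = 3.
GR = (1 − 1/2) × 3² / 8 = 0.5 × 9 / 8 = 0.5625 dB.
Output = -39 − 0.5625 = -39.5625 dB.

-39.5625 dB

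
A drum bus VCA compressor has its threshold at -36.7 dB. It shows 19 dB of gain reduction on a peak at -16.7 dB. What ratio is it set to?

Input overshoot = -16.7 − (-36.7) = 20 dB.
Output overshoot = 20 − 19 = 1 dB.
Ratio = input overshoot / output overshoot = 20 / 1 = 20.

20:1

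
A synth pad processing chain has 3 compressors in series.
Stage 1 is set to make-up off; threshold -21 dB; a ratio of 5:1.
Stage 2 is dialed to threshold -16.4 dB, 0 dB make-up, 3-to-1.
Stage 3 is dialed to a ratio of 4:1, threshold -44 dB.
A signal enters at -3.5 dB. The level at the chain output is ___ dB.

-37.375 dB

Stage 1: -3.5 dB is 17.5 dB over -21 dB; at 5:1 that becomes 3.5 dB over, giving -17.5 dB.
Stage 2: below threshold (-17.5 ≤ -16.4); passes unchanged; output -17.5 dB.
Stage 3: 26.5 dB above -44 dB, reduced 4:1 to 6.625 dB above → -37.375 dB.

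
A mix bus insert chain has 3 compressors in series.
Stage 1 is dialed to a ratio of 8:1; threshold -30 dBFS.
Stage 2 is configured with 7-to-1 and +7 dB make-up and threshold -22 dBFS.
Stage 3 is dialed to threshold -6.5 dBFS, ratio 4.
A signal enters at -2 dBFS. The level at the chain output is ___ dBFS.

-19.5 dBFS

Stage 1: overshoot 28 dB → 28/8 = 3.5 dB → -26.5 dBFS.
Stage 2: -26.5 dBFS is at or below the -22 dBFS threshold — no compression; make-up brings it to -19.5 dBFS.
Stage 3: below threshold (-19.5 ≤ -6.5); passes unchanged; output -19.5 dBFS.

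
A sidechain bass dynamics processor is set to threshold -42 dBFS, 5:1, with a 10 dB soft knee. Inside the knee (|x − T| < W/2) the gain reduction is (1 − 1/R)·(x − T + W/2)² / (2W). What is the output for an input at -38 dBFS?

x − T + W/2 = -38 − (-42) + 5 = 9.
GR = (1 − 1/5) × 9² / 20 = 0.8 × 81 / 20 = 3.24 dB.
Output = -38 − 3.24 = -41.24 dBFS.

-41.24 dBFS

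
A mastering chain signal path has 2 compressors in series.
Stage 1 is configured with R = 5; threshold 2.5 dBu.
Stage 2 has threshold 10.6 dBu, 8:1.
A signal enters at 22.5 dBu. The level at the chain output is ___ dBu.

6.5 dBu

Stage 1: overshoot 20 dB → 20/5 = 4 dB → 6.5 dBu.
Stage 2: 6.5 dBu ≤ 10.6 dBu, so stage 2 doesn't engage; output 6.5 dBu.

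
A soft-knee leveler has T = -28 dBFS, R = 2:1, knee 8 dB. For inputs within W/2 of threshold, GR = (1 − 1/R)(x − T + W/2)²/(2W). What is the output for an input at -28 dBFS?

-28.5 dBFS

x − T + W/2 = -28 − (-28) + 4 = 4.
GR = (1 − 1/2) × 4² / 16 = 0.5 × 16 / 16 = 0.5 dB.
Output = -28 − 0.5 = -28.5 dBFS.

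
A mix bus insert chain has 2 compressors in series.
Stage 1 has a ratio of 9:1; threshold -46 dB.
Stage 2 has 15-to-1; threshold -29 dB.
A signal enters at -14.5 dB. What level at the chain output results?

Stage 1: 31.5 dB above -46 dB, reduced 9:1 to 3.5 dB above → -42.5 dB.
Stage 2: -42.5 dB ≤ -29 dB, so stage 2 doesn't engage; output -42.5 dB.

-42.5 dB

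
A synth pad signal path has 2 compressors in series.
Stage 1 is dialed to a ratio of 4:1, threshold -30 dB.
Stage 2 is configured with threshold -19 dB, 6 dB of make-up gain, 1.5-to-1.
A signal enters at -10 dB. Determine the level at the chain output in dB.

-19 dB

Stage 1: -10 dB is 20 dB over -30 dB; at 4:1 that becomes 5 dB over, giving -25 dB.
Stage 2: -25 dB ≤ -19 dB, so stage 2 doesn't engage; make-up brings it to -19 dB.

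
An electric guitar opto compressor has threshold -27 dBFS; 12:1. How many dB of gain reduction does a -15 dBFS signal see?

-15 dBFS exceeds the threshold by 12 dB.
A 12:1 ratio leaves 1 dB of that excess.
GR = overshoot in − overshoot out = 12 − 1 = 11 dB.

11 dB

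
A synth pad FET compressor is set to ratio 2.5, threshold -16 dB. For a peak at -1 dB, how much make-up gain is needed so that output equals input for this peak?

The peak compresses to -16 + 15/2.5 = -10 dB.
To reach -1 dB requires -1 − (-10) = 9 dB of make-up.

9 dB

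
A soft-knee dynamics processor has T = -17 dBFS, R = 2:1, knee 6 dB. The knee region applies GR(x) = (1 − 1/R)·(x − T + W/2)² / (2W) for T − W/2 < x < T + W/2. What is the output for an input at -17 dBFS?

x − T + W/2 = -17 − (-17) + 3 = 3.
GR = (1 − 1/2) × 3² / 12 = 0.5 × 9 / 12 = 0.375 dB.
Output = -17 − 0.375 = -17.375 dBFS.

-17.375 dBFS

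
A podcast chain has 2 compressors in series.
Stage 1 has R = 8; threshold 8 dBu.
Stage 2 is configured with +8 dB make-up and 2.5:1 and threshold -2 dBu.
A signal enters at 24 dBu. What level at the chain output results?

Stage 1: 24 dBu is 16 dB over 8 dBu; at 8:1 that becomes 2 dB over, giving 10 dBu.
Stage 2: 10 dBu is 12 dB over -2 dBu; at 2.5:1 that becomes 4.8 dB over, giving 2.8 dBu; +8 dB make-up → 10.8 dBu.

10.8 dBu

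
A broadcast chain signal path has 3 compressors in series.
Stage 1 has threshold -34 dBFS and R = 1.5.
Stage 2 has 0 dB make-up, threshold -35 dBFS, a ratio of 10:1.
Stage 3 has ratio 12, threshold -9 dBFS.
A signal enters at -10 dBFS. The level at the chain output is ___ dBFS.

Stage 1: 24 dB above -34 dBFS, reduced 1.5:1 to 16 dB above → -18 dBFS.
Stage 2: overshoot 17 dB → 17/10 = 1.7 dB → -33.3 dBFS.
Stage 3: -33.3 dBFS is at or below the -9 dBFS threshold — no compression; output -33.3 dBFS.

-33.3 dBFS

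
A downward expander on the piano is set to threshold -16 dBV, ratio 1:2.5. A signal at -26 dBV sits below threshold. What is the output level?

The input is 10 dB below the -16 dBV threshold.
A 1:2.5 expander multiplies undershoot by 2.5: 10 × 2.5 = 25 dB below threshold.
Output = -16 − 25 = -41 dBV.

-41 dBV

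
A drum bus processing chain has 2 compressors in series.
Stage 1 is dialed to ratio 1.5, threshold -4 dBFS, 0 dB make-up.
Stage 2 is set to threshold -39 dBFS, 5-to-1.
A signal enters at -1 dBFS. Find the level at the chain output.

Stage 1: -1 dBFS is 3 dB over -4 dBFS; at 1.5:1 that becomes 2 dB over, giving -2 dBFS.
Stage 2: overshoot 37 dB → 37/5 = 7.4 dB → -31.6 dBFS.

-31.6 dBFS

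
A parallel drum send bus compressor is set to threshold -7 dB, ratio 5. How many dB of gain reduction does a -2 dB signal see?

4 dB

-2 dB exceeds the threshold by 5 dB.
At 5:1, output sits 5/5 = 1 dB above threshold.
Gain reduction = 5 − 1 = 4 dB.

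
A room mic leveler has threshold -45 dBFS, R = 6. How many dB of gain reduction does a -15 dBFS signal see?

25 dB

The signal is 30 dB above threshold.
A 6:1 ratio leaves 5 dB of that excess.
GR = overshoot in − overshoot out = 30 − 5 = 25 dB.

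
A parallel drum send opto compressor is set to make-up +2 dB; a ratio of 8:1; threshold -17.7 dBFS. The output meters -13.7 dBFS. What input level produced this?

Stripping the +2 dB make-up gives -15.7 dBFS at the gain stage.
The compressed level sits -15.7 − (-17.7) = 2 dB over threshold.
Before 8:1 compression the overshoot was 2 × 8 = 16 dB, so input = -17.7 + 16 = -1.7 dBFS.

-1.7 dBFS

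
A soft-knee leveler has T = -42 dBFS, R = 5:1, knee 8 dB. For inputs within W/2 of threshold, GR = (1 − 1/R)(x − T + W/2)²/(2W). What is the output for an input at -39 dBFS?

-41.45 dBFS

x − T + W/2 = -39 − (-42) + 4 = 7.
GR = (1 − 1/5) × 7² / 16 = 0.8 × 49 / 16 = 2.45 dB.
Output = -39 − 2.45 = -41.45 dBFS.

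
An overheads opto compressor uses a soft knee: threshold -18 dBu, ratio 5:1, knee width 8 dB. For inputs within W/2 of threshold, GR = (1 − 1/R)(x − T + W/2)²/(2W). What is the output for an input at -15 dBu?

-17.45 dBu

x − T + W/2 = -15 − (-18) + 4 = 7.
GR = (1 − 1/5) × 7² / 16 = 0.8 × 49 / 16 = 2.45 dB.
Output = -15 − 2.45 = -17.45 dBu.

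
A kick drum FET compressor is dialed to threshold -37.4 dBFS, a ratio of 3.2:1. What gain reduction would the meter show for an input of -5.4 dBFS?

22 dB

Overshoot = -5.4 − (-37.4) = 32 dB.
A 3.2:1 ratio leaves 10 dB of that excess.
Gain reduction = 32 − 10 = 22 dB.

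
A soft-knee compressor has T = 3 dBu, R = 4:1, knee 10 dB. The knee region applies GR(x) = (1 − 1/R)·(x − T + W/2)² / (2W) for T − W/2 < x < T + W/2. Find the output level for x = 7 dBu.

3.9625 dBu

x − T + W/2 = 7 − 3 + 5 = 9.
GR = (1 − 1/4) × 9² / 20 = 0.75 × 81 / 20 = 3.0375 dB.
Output = 7 − 3.0375 = 3.9625 dBu.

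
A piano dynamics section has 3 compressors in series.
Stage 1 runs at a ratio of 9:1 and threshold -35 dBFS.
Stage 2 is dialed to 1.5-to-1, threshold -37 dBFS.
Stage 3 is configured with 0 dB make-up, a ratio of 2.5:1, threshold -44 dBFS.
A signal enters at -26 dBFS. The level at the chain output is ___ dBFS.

-40.4 dBFS

Stage 1: -26 dBFS is 9 dB over -35 dBFS; at 9:1 that becomes 1 dB over, giving -34 dBFS.
Stage 2: overshoot 3 dB → 3/1.5 = 2 dB → -35 dBFS.
Stage 3: 9 dB above -44 dBFS, reduced 2.5:1 to 3.6 dB above → -40.4 dBFS.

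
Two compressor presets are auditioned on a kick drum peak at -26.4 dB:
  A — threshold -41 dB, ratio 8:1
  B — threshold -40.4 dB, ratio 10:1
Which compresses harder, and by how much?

A, by 0.175 dB

A: 14.6 dB over, compressed to 1.825 dB over, so 12.775 dB of GR.
B: 14 dB over, compressed to 1.4 dB over, so 12.6 dB of GR.
A reduces 0.175 dB more.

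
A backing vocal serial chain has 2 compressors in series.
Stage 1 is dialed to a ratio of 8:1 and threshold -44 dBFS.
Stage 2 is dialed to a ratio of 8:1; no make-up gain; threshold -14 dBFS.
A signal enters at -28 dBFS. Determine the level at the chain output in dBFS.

Stage 1: -28 dBFS is 16 dB over -44 dBFS; at 8:1 that becomes 2 dB over, giving -42 dBFS.
Stage 2: -42 dBFS ≤ -14 dBFS, so stage 2 doesn't engage; output -42 dBFS.

-42 dBFS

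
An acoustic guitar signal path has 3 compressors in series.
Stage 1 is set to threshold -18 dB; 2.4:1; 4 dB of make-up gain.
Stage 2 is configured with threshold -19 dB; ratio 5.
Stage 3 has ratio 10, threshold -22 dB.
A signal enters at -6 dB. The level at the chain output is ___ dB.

Stage 1: overshoot 12 dB → 12/2.4 = 5 dB → -13 dB; +4 dB make-up → -9 dB.
Stage 2: -9 dB is 10 dB over -19 dB; at 5:1 that becomes 2 dB over, giving -17 dB.
Stage 3: overshoot 5 dB → 5/10 = 0.5 dB → -21.5 dB.

-21.5 dB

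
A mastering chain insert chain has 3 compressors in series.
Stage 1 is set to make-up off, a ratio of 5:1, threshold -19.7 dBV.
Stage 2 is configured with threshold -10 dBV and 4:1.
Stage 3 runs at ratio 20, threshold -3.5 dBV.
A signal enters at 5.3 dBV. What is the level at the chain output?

Stage 1: 25 dB above -19.7 dBV, reduced 5:1 to 5 dB above → -14.7 dBV.
Stage 2: -14.7 dBV ≤ -10 dBV, so stage 2 doesn't engage; output -14.7 dBV.
Stage 3: below threshold (-14.7 ≤ -3.5); passes unchanged; output -14.7 dBV.

-14.7 dBV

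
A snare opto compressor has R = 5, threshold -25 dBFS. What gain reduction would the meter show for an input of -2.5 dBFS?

18 dB

Overshoot = -2.5 − (-25) = 22.5 dB.
After 5:1 compression the overshoot becomes 22.5/5 = 4.5 dB.
So the signal is attenuated by 22.5 − 4.5 = 18 dB.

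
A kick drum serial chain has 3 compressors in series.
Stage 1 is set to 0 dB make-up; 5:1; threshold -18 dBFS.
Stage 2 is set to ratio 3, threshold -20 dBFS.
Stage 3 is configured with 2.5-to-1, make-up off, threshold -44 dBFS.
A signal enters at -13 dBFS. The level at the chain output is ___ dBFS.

Stage 1: 5 dB above -18 dBFS, reduced 5:1 to 1 dB above → -17 dBFS.
Stage 2: overshoot 3 dB → 3/3 = 1 dB → -19 dBFS.
Stage 3: overshoot 25 dB → 25/2.5 = 10 dB → -34 dBFS.

-34 dBFS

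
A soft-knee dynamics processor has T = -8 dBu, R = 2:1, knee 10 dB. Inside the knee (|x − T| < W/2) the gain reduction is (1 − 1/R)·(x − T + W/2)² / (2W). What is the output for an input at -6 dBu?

-7.225 dBu

x − T + W/2 = -6 − (-8) + 5 = 7.
GR = (1 − 1/2) × 7² / 20 = 0.5 × 49 / 20 = 1.225 dB.
Output = -6 − 1.225 = -7.225 dBu.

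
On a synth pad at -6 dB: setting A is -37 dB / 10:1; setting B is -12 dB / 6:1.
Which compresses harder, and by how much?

A: overshoot 31 dB → output overshoot 3.1 dB → GR 27.9 dB.
B: overshoot 6 dB → output overshoot 1 dB → GR 5 dB.
A applies 22.9 dB more gain reduction.

A, by 22.9 dB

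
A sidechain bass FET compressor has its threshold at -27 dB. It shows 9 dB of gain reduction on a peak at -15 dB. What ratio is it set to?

4:1

Input overshoot = -15 − (-27) = 12 dB.
Output overshoot = 12 − 9 = 3 dB.
Ratio = input overshoot / output overshoot = 12 / 3 = 4.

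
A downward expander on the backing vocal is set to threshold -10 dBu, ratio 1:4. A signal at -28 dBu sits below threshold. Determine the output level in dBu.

Undershoot = (-10) − (-28) = 18 dB.
At 1:4, that expands to 72 dB under threshold.
Output = -10 − 72 = -82 dBu.

-82 dBu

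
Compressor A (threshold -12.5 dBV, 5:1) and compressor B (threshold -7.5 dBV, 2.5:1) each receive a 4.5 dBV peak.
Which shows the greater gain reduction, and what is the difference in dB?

A, by 6.4 dB

A: GR = 17 − 17/5 = 13.6 dB.
B: GR = 12 − 12/2.5 = 7.2 dB.
Difference: 6.4 dB in favour of A.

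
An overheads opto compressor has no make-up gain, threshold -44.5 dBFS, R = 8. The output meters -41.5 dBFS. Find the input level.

-20.5 dBFS

Post-compression overshoot = -41.5 − (-44.5) = 3 dB.
Undo the ratio: input overshoot = 3 × 8 = 24 dB, giving input = -20.5 dBFS.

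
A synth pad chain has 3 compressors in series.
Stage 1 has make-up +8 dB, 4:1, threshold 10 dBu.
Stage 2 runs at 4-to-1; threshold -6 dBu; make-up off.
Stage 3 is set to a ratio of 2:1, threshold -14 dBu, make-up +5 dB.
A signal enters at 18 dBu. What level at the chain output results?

-1.75 dBu

Stage 1: 8 dB above 10 dBu, reduced 4:1 to 2 dB above → 12 dBu; +8 dB make-up → 20 dBu.
Stage 2: 26 dB above -6 dBu, reduced 4:1 to 6.5 dB above → 0.5 dBu.
Stage 3: overshoot 14.5 dB → 14.5/2 = 7.25 dB → -6.75 dBu; +5 dB make-up → -1.75 dBu.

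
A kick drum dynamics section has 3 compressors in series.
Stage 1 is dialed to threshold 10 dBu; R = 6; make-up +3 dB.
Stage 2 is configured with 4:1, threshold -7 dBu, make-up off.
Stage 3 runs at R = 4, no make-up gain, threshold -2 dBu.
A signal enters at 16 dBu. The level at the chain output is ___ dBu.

-1.9375 dBu

Stage 1: 6 dB above 10 dBu, reduced 6:1 to 1 dB above → 11 dBu; +3 dB make-up → 14 dBu.
Stage 2: 14 dBu is 21 dB over -7 dBu; at 4:1 that becomes 5.25 dB over, giving -1.75 dBu.
Stage 3: overshoot 0.25 dB → 0.25/4 = 0.0625 dB → -1.9375 dBu.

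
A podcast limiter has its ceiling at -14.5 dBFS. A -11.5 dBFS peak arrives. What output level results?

-14.5 dBFS

The limiter clamps the peak to its -14.5 dBFS ceiling.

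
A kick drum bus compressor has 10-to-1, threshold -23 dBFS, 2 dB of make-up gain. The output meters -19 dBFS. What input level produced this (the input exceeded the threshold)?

-3 dBFS

Before make-up, the level was -19 − 2 = -21 dBFS.
Post-compression overshoot = -21 − (-23) = 2 dB.
Undo the ratio: input overshoot = 2 × 10 = 20 dB, giving input = -3 dBFS.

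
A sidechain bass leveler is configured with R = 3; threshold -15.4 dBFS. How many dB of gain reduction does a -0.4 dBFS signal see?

10 dB

-0.4 dBFS exceeds the threshold by 15 dB.
At 3:1, output sits 15/3 = 5 dB above threshold.
GR = overshoot in − overshoot out = 15 − 5 = 10 dB.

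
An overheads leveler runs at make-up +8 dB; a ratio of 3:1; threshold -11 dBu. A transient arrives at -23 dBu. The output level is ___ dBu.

-15 dBu

-23 dBu is 12 dB below the -11 dBu threshold, so no gain reduction is applied.
Make-up gain adds 8 dB: -23 + 8 = -15 dBu.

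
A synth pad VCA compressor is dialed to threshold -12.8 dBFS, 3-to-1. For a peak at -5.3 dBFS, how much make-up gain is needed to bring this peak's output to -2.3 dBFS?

8 dB

The peak compresses to -12.8 + 7.5/3 = -10.3 dBFS.
To reach -2.3 dBFS requires -2.3 − (-10.3) = 8 dB of make-up.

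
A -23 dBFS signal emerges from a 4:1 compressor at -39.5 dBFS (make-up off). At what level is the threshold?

-45 dBFS

Gain reduction = -23 − (-39.5) = 16.5 dB; output overshoot = GR / (R − 1) = 16.5 / 3 = 5.5 dB.
Threshold = output − output overshoot = -39.5 − 5.5 = -45 dBFS.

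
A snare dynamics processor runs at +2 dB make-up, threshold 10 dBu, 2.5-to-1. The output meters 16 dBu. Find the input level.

20 dBu

Before make-up, the level was 16 − 2 = 14 dBu.
That's 4 dB above the 10 dBu threshold.
Input overshoot = R × output overshoot = 10 dB → input = 10 + 10 = 20 dBu.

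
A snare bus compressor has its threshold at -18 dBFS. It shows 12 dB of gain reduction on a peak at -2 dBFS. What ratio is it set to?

4:1

Input overshoot = -2 − (-18) = 16 dB.
Output overshoot = 16 − 12 = 4 dB.
Ratio = input overshoot / output overshoot = 16 / 4 = 4.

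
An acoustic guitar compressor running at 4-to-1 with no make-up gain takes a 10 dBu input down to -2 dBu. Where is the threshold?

-6 dBu

Gain reduction = 10 − (-2) = 12 dB; output overshoot = GR / (R − 1) = 12 / 3 = 4 dB.
Threshold = output − output overshoot = -2 − 4 = -6 dBu.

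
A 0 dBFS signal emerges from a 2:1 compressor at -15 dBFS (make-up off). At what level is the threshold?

Gain reduction = 0 − (-15) = 15 dB; output overshoot = GR / (R − 1) = 15 / 1 = 15 dB.
Threshold = output − output overshoot = -15 − 15 = -30 dBFS.

-30 dBFS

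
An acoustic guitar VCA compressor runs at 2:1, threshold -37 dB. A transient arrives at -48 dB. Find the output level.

-48 dB

-48 dB is 11 dB below the -37 dB threshold, so no gain reduction is applied.
Output = input = -48 dB.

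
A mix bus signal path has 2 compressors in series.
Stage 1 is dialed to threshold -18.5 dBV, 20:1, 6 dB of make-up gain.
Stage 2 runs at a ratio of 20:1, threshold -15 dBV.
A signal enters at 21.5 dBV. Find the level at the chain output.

-14.775 dBV

Stage 1: 40 dB above -18.5 dBV, reduced 20:1 to 2 dB above → -16.5 dBV; +6 dB make-up → -10.5 dBV.
Stage 2: -10.5 dBV is 4.5 dB over -15 dBV; at 20:1 that becomes 0.225 dB over, giving -14.775 dBV.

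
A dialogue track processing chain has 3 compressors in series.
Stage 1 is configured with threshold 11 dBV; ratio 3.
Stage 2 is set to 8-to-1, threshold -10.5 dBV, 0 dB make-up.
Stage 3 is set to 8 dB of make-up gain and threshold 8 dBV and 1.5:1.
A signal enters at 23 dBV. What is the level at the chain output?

0.6875 dBV

Stage 1: overshoot 12 dB → 12/3 = 4 dB → 15 dBV.
Stage 2: overshoot 25.5 dB → 25.5/8 = 3.1875 dB → -7.3125 dBV.
Stage 3: -7.3125 dBV is at or below the 8 dBV threshold — no compression; make-up brings it to 0.6875 dBV.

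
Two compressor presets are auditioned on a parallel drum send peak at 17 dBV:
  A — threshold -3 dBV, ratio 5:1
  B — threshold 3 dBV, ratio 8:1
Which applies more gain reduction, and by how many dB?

A: overshoot 20 dB → output overshoot 4 dB → GR 16 dB.
B: overshoot 14 dB → output overshoot 1.75 dB → GR 12.25 dB.
A reduces 3.75 dB more.

A, by 3.75 dB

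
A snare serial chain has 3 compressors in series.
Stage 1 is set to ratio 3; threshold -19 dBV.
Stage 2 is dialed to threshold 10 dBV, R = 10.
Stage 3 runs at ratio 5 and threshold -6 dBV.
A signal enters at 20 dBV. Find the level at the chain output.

Stage 1: 20 dBV is 39 dB over -19 dBV; at 3:1 that becomes 13 dB over, giving -6 dBV.
Stage 2: -6 dBV ≤ 10 dBV, so stage 2 doesn't engage; output -6 dBV.
Stage 3: -6 dBV ≤ -6 dBV, so stage 3 doesn't engage; output -6 dBV.

-6 dBV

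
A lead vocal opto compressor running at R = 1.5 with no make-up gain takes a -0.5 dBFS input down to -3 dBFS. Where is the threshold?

Input is 7.5 dB above T (since output overshoot × R = input overshoot: (-3 − T)·1.5 = -0.5 − T gives T = -8 dBFS).
Check: -8 + (-0.5 − (-8))/1.5 = -8 + 5 = -3 dBFS. ✓

-8 dBFS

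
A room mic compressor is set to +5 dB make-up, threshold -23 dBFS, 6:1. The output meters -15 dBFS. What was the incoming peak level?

Before make-up, the level was -15 − 5 = -20 dBFS.
That's 3 dB above the -23 dBFS threshold.
Undo the ratio: input overshoot = 3 × 6 = 18 dB, giving input = -5 dBFS.

-5 dBFS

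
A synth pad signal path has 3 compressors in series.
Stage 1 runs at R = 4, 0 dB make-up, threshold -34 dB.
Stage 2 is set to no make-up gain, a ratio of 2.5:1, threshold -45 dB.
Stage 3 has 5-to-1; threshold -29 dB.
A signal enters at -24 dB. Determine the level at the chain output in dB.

Stage 1: -24 dB is 10 dB over -34 dB; at 4:1 that becomes 2.5 dB over, giving -31.5 dB.
Stage 2: 13.5 dB above -45 dB, reduced 2.5:1 to 5.4 dB above → -39.6 dB.
Stage 3: below threshold (-39.6 ≤ -29); passes unchanged; output -39.6 dB.

-39.6 dB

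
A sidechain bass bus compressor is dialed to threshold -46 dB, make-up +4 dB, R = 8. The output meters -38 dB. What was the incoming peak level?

Remove make-up: -38 − 4 = -42 dB.
The compressed level sits -42 − (-46) = 4 dB over threshold.
Input overshoot = R × output overshoot = 32 dB → input = -46 + 32 = -14 dB.

-14 dB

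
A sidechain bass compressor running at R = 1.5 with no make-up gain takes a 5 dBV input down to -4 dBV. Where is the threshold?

-22 dBV

Let T be the threshold. Output overshoot = (input overshoot)/R, so -4 − T = (5 − T)/1.5.
1.5·(-4 − T) = 5 − T → 0.5·T = -6 − 5 = -11.
T = -11/0.5 = -22 dBV.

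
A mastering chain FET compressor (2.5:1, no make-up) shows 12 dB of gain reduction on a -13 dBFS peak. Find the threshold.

-33 dBFS

Gain reduction = -13 − (-25) = 12 dB; output overshoot = GR / (R − 1) = 12 / 1.5 = 8 dB.
Threshold = output − output overshoot = -25 − 8 = -33 dBFS.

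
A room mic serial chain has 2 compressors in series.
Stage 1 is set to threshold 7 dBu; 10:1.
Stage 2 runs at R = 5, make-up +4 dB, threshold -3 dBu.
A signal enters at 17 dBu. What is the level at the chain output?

3.2 dBu

Stage 1: 10 dB above 7 dBu, reduced 10:1 to 1 dB above → 8 dBu.
Stage 2: overshoot 11 dB → 11/5 = 2.2 dB → -0.8 dBu; +4 dB make-up → 3.2 dBu.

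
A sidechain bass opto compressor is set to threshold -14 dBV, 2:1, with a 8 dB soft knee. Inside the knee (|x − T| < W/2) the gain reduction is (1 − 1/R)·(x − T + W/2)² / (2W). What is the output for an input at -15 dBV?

-15.28125 dBV

x − T + W/2 = -15 − (-14) + 4 = 3.
GR = (1 − 1/2) × 3² / 16 = 0.5 × 9 / 16 = 0.28125 dB.
Output = -15 − 0.28125 = -15.28125 dBV.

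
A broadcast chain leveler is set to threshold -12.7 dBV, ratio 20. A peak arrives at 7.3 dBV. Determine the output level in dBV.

-11.7 dBV

The input is 20 dB above the -12.7 dBV threshold.
20:1 compression reduces that to 20/20 = 1 dB over.
So the level is -12.7 + 1 = -11.7 dBV.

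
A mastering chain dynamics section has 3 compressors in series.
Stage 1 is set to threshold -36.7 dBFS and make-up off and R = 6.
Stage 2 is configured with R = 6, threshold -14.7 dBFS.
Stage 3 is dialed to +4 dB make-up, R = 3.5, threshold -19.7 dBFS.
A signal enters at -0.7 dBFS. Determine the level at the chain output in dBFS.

Stage 1: -0.7 dBFS is 36 dB over -36.7 dBFS; at 6:1 that becomes 6 dB over, giving -30.7 dBFS.
Stage 2: below threshold (-30.7 ≤ -14.7); passes unchanged; output -30.7 dBFS.
Stage 3: below threshold (-30.7 ≤ -19.7); passes unchanged; make-up brings it to -26.7 dBFS.

-26.7 dBFS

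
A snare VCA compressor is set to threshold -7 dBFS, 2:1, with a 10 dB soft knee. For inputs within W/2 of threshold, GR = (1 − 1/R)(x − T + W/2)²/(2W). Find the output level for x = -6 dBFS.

x − T + W/2 = -6 − (-7) + 5 = 6.
GR = (1 − 1/2) × 6² / 20 = 0.5 × 36 / 20 = 0.9 dB.
Output = -6 − 0.9 = -6.9 dBFS.

-6.9 dBFS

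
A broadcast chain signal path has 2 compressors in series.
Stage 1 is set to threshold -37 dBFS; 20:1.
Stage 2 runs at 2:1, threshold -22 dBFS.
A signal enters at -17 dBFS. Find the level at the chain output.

-36 dBFS

Stage 1: -17 dBFS is 20 dB over -37 dBFS; at 20:1 that becomes 1 dB over, giving -36 dBFS.
Stage 2: -36 dBFS is at or below the -22 dBFS threshold — no compression; output -36 dBFS.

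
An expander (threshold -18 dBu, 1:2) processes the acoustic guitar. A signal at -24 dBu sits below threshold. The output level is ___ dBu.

The input is 6 dB below the -18 dBu threshold.
A 1:2 expander multiplies undershoot by 2: 6 × 2 = 12 dB below threshold.
Output = -18 − 12 = -30 dBu.

-30 dBu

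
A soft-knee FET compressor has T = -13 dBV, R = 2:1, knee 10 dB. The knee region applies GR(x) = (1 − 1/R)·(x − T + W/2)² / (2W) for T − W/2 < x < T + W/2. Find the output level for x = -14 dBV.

-14.4 dBV

x − T + W/2 = -14 − (-13) + 5 = 4.
GR = (1 − 1/2) × 4² / 20 = 0.5 × 16 / 20 = 0.4 dB.
Output = -14 − 0.4 = -14.4 dBV.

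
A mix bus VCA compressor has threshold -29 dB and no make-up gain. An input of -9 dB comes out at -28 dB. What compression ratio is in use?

Input overshoot = -9 − (-29) = 20 dB; output overshoot = -28 − (-29) = 1 dB.
Ratio = 20 / 1 = 20.

20:1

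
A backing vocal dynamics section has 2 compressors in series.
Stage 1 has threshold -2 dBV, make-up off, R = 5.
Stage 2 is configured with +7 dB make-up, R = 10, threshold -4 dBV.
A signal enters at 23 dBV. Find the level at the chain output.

3.7 dBV

Stage 1: 23 dBV is 25 dB over -2 dBV; at 5:1 that becomes 5 dB over, giving 3 dBV.
Stage 2: 3 dBV is 7 dB over -4 dBV; at 10:1 that becomes 0.7 dB over, giving -3.3 dBV; +7 dB make-up → 3.7 dBV.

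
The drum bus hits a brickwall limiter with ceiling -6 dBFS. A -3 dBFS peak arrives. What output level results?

-6 dBFS

A brickwall limiter is an ∞:1 compressor: any input above the ceiling is clamped to -6 dBFS.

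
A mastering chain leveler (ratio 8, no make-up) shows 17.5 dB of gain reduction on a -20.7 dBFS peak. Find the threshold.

Let T be the threshold. Output overshoot = (input overshoot)/R, so -38.2 − T = (-20.7 − T)/8.
8·(-38.2 − T) = -20.7 − T → 7·T = -305.6 − (-20.7) = -284.9.
T = -284.9/7 = -40.7 dBFS.

-40.7 dBFS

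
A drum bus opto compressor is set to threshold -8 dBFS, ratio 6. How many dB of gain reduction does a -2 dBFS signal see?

The signal is 6 dB above threshold.
After 6:1 compression the overshoot becomes 6/6 = 1 dB.
GR = overshoot in − overshoot out = 6 − 1 = 5 dB.

5 dB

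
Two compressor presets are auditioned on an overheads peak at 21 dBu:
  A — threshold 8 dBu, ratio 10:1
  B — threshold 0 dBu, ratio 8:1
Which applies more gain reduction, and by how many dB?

A: overshoot 13 dB → output overshoot 1.3 dB → GR 11.7 dB.
B: overshoot 21 dB → output overshoot 2.625 dB → GR 18.375 dB.
B reduces 6.675 dB more.

B, by 6.675 dB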